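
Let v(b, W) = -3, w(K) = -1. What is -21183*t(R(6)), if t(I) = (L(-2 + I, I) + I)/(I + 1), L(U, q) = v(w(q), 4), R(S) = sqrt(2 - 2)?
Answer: 63549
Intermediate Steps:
R(S) = 0 (R(S) = sqrt(0) = 0)
L(U, q) = -3
t(I) = (-3 + I)/(1 + I) (t(I) = (-3 + I)/(I + 1) = (-3 + I)/(1 + I))
-21183*t(R(6)) = -21183*(-3 + 0)/(1 + 0) = -21183*(-3)/1 = -21183*(-3) = 63549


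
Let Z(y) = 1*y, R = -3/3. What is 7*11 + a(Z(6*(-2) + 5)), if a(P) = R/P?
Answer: 540/7 ≈ 77.143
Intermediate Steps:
R = -1 (R = -3*1/3 = -1)
Z(y) = y
a(P) = -1/P
7*11 + a(Z(6*(-2) + 5)) = 7*11 - 1/(6*(-2) + 5) = 77 - 1/(-12 + 5) = 77 - 1/(-7) = 77 - 1*(-1/7) = 77 + 1/7 = 540/7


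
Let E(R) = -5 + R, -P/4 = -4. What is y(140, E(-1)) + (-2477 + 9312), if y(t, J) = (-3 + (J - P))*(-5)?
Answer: 6960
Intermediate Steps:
P = 16 (P = -4*(-4) = 16)
y(t, J) = 95 - 5*J (y(t, J) = (-3 + (J - 1*16))*(-5) = (-3 + (J - 16))*(-5) = (-3 + (-16 + J))*(-5) = (-19 + J)*(-5) = 95 - 5*J)
y(140, E(-1)) + (-2477 + 9312) = (95 - 5*(-5 - 1)) + (-2477 + 9312) = (95 - 5*(-6)) + 6835 = (95 + 30) + 6835 = 125 + 6835 = 6960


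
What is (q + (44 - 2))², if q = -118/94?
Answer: 3667225/2209 ≈ 1660.1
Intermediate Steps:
q = -59/47 (q = -118*1/94 = -59/47 ≈ -1.2553)
(q + (44 - 2))² = (-59/47 + (44 - 2))² = (-59/47 + 42)² = (1915/47)² = 3667225/2209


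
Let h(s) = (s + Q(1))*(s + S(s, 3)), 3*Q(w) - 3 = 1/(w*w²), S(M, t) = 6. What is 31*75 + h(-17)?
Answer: 7492/3 ≈ 2497.3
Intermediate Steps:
Q(w) = 1 + 1/(3*w³) (Q(w) = 1 + 1/(3*((w*w²))) = 1 + 1/(3*(w³)) = 1 + 1/(3*w³))
h(s) = (6 + s)*(4/3 + s) (h(s) = (s + (1 + (⅓)/1³))*(s + 6) = (s + (1 + (⅓)*1))*(6 + s) = (s + (1 + ⅓))*(6 + s) = (s + 4/3)*(6 + s) = (4/3 + s)*(6 + s) = (6 + s)*(4/3 + s))
31*75 + h(-17) = 31*75 + (8 + (-17)² + (22/3)*(-17)) = 2325 + (8 + 289 - 374/3) = 2325 + 517/3 = 7492/3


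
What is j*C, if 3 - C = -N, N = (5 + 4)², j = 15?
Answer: 1260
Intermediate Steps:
N = 81 (N = 9² = 81)
C = 84 (C = 3 - (-1)*81 = 3 - 1*(-81) = 3 + 81 = 84)
j*C = 15*84 = 1260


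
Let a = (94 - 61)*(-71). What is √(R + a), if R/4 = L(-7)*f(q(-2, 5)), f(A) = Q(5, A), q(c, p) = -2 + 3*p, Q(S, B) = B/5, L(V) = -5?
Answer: I*√2395 ≈ 48.939*I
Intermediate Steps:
Q(S, B) = B/5 (Q(S, B) = B*(⅕) = B/5)
f(A) = A/5
R = -52 (R = 4*(-(-2 + 3*5)) = 4*(-(-2 + 15)) = 4*(-13) = -52)
a = -2343 (a = 33*(-71) = -2343)
√(R + a) = √(-52 - 2343) = √(-2395) = I*√2395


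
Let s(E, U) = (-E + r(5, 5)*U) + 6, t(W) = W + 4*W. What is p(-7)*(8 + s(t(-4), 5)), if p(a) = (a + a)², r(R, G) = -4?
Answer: 2744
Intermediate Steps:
t(W) = 5*W
s(E, U) = 6 - E - 4*U (s(E, U) = (-E - 4*U) + 6 = 6 - E - 4*U)
p(a) = 4*a² (p(a) = (2*a)² = 4*a²)
p(-7)*(8 + s(t(-4), 5)) = (4*(-7)²)*(8 + (6 - 5*(-4) - 4*5)) = (4*49)*(8 + (6 - 1*(-20) - 20)) = 196*(8 + (6 + 20 - 20)) = 196*(8 + 6) = 196*14 = 2744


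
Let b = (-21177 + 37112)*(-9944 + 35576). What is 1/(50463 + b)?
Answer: 1/408496383 ≈ 2.4480e-9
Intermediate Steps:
b = 408445920 (b = 15935*25632 = 408445920)
1/(50463 + b) = 1/(50463 + 408445920) = 1/408496383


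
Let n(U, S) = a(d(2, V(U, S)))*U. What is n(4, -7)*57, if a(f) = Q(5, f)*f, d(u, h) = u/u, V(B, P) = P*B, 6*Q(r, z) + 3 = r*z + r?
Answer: 266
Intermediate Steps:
Q(r, z) = -½ + r/6 + r*z/6 (Q(r, z) = -½ + (r*z + r)/6 = -½ + (r + r*z)/6 = -½ + (r/6 + r*z/6) = -½ + r/6 + r*z/6)
V(B, P) = B*P
d(u, h) = 1
a(f) = f*(⅓ + 5*f/6) (a(f) = (-½ + (⅙)*5 + (⅙)*5*f)*f = (-½ + ⅚ + 5*f/6)*f = (⅓ + 5*f/6)*f = f*(⅓ + 5*f/6))
n(U, S) = 7*U/6 (n(U, S) = ((⅙)*1*(2 + 5*1))*U = ((⅙)*1*(2 + 5))*U = ((⅙)*1*7)*U = 7*U/6)
n(4, -7)*57 = ((7/6)*4)*57 = (14/3)*57 = 266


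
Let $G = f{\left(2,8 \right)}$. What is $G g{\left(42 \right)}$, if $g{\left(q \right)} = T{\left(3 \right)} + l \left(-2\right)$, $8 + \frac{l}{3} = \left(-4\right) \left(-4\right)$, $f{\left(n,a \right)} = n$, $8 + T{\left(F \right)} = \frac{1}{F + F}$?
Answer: $- \frac{335}{3} \approx -111.67$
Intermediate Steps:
$T{\left(F \right)} = -8 + \frac{1}{2 F}$ ($T{\left(F \right)} = -8 + \frac{1}{F + F} = -8 + \frac{1}{2 F}$)
$l = 24$ ($l = -24 + 3 \left(\left(-4\right) \left(-4\right)\right) = -24 + 3 \cdot 16 = -24 + 48 = 24$)
$G = 2$
$g{\left(q \right)} = - \frac{335}{6}$ ($g{\left(q \right)} = \left(-8 + \frac{1}{2 \cdot 3}\right) + 24 \left(-2\right) = \left(-8 + \frac{1}{2} \cdot \frac{1}{3}\right) - 48 = \left(-8 + \frac{1}{6}\right) - 48 = - \frac{47}{6} - 48 = - \frac{335}{6}$)
$G g{\left(42 \right)} = 2 \left(- \frac{335}{6}\right) = - \frac{335}{3}$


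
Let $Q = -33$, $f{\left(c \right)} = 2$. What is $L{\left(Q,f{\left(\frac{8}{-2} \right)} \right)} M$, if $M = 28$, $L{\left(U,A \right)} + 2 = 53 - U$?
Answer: $2352$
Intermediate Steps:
$L{\left(U,A \right)} = 51 - U$ ($L{\left(U,A \right)} = -2 - \left(-53 + U\right) = 51 - U$)
$L{\left(Q,f{\left(\frac{8}{-2} \right)} \right)} M = \left(51 - -33\right) 28 = \left(51 + 33\right) 28 = 84 \cdot 28 = 2352$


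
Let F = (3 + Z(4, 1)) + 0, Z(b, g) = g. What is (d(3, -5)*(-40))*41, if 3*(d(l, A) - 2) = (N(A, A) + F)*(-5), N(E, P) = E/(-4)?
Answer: 11070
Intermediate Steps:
N(E, P) = -E/4 (N(E, P) = E*(-¼) = -E/4)
F = 4 (F = (3 + 1) + 0 = 4 + 0 = 4)
d(l, A) = -14/3 + 5*A/12 (d(l, A) = 2 + ((-A/4 + 4)*(-5))/3 = 2 + ((4 - A/4)*(-5))/3 = 2 + (-20 + 5*A/4)/3 = 2 + (-20/3 + 5*A/12) = -14/3 + 5*A/12)
(d(3, -5)*(-40))*41 = ((-14/3 + (5/12)*(-5))*(-40))*41 = ((-14/3 - 25/12)*(-40))*41 = -27/4*(-40)*41 = 270*41 = 11070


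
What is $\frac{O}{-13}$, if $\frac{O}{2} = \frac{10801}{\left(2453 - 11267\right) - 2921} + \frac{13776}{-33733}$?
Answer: $\frac{150288998}{735162545} \approx 0.20443$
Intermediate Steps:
$O = - \frac{150288998}{56550965}$ ($O = 2 \left(\frac{10801}{\left(2453 - 11267\right) - 2921} + \frac{13776}{-33733}\right) = 2 \left(\frac{10801}{-8814 - 2921} + 13776 \left(- \frac{1}{33733}\right)\right) = 2 \left(\frac{10801}{-11735} - \frac{1968}{4819}\right) = 2 \left(10801 \left(- \frac{1}{11735}\right) - \frac{1968}{4819}\right) = 2 \left(- \frac{10801}{11735} - \frac{1968}{4819}\right) = 2 \left(- \frac{75144499}{56550965}\right) = - \frac{150288998}{56550965} \approx -2.6576$)
$\frac{O}{-13} = - \frac{150288998}{56550965 \left(-13\right)} = \left(- \frac{150288998}{56550965}\right) \left(- \frac{1}{13}\right) = \frac{150288998}{735162545}$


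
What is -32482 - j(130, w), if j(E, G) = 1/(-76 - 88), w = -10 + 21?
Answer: -5327047/164 ≈ -32482.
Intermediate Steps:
w = 11
j(E, G) = -1/164 (j(E, G) = 1/(-164) = -1/164)
-32482 - j(130, w) = -32482 - 1*(-1/164) = -32482 + 1/164 = -5327047/164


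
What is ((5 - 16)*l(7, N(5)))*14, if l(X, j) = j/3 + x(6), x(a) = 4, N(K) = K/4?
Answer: -4081/6 ≈ -680.17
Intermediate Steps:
N(K) = K/4 (N(K) = K*(¼) = K/4)
l(X, j) = 4 + j/3 (l(X, j) = j/3 + 4 = 4 + j/3)
((5 - 16)*l(7, N(5)))*14 = ((5 - 16)*(4 + ((¼)*5)/3))*14 = -11*(4 + (⅓)*(5/4))*14 = -11*(4 + 5/12)*14 = -11*53/12*14 = -583/12*14 = -4081/6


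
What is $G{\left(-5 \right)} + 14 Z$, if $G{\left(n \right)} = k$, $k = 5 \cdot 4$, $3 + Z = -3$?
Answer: $-64$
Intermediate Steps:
$Z = -6$ ($Z = -3 - 3 = -6$)
$k = 20$
$G{\left(n \right)} = 20$
$G{\left(-5 \right)} + 14 Z = 20 + 14 \left(-6\right) = 20 - 84 = -64$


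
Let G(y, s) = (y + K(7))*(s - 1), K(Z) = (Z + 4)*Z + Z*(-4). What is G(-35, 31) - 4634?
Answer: -4214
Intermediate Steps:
K(Z) = -4*Z + Z*(4 + Z) (K(Z) = (4 + Z)*Z - 4*Z = Z*(4 + Z) - 4*Z = -4*Z + Z*(4 + Z))
G(y, s) = (-1 + s)*(49 + y) (G(y, s) = (y + 7²)*(s - 1) = (y + 49)*(-1 + s) = (49 + y)*(-1 + s) = (-1 + s)*(49 + y))
G(-35, 31) - 4634 = (-49 - 1*(-35) + 49*31 + 31*(-35)) - 4634 = (-49 + 35 + 1519 - 1085) - 4634 = 420 - 4634 = -4214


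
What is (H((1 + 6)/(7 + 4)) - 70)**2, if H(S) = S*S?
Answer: 70913241/14641 ≈ 4843.5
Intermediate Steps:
H(S) = S**2
(H((1 + 6)/(7 + 4)) - 70)**2 = (((1 + 6)/(7 + 4))**2 - 70)**2 = ((7/11)**2 - 70)**2 = (49/121 - 70)**2 = (-8421/121)**2 = 70913241/14641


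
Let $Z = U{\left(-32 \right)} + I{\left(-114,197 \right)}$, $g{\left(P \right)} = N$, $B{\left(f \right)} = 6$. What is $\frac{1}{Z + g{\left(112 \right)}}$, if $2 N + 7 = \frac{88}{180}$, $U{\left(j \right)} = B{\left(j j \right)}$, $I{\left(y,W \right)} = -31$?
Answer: $- \frac{90}{2543} \approx -0.035391$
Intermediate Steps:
$U{\left(j \right)} = 6$
$N = - \frac{293}{90}$ ($N = - \frac{7}{2} + \frac{88 \cdot \frac{1}{180}}{2} = - \frac{7}{2} + \frac{1}{2} \cdot \frac{22}{45} = - \frac{7}{2} + \frac{11}{45} = - \frac{293}{90} \approx -3.2556$)
$g{\left(P \right)} = - \frac{293}{90}$
$Z = -25$ ($Z = 6 - 31 = -25$)
$\frac{1}{Z + g{\left(112 \right)}} = \frac{1}{-25 - \frac{293}{90}} = \frac{1}{- \frac{2543}{90}} = - \frac{90}{2543}$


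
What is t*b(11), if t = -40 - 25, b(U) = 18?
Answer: -1170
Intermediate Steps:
t = -65
t*b(11) = -65*18 = -1170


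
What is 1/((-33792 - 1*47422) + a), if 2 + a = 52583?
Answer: -1/28633 ≈ -3.4925e-5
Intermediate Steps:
a = 52581 (a = -2 + 52583 = 52581)
1/((-33792 - 1*47422) + a) = 1/((-33792 - 1*47422) + 52581) = 1/((-33792 - 47422) + 52581) = 1/(-81214 + 52581) = 1/(-28633) = -1/28633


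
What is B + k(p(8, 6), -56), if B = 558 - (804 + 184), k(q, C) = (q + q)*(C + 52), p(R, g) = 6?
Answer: -478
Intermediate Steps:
k(q, C) = 2*q*(52 + C) (k(q, C) = (2*q)*(52 + C) = 2*q*(52 + C))
B = -430 (B = 558 - 1*988 = 558 - 988 = -430)
B + k(p(8, 6), -56) = -430 + 2*6*(52 - 56) = -430 + 2*6*(-4) = -430 - 48 = -478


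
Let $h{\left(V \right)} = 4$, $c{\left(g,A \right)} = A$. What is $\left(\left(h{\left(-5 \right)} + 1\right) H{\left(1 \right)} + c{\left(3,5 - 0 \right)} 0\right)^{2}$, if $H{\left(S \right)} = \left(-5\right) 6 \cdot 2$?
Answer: $90000$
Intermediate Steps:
$H{\left(S \right)} = -60$ ($H{\left(S \right)} = \left(-30\right) 2 = -60$)
$\left(\left(h{\left(-5 \right)} + 1\right) H{\left(1 \right)} + c{\left(3,5 - 0 \right)} 0\right)^{2} = \left(\left(4 + 1\right) \left(-60\right) + \left(5 - 0\right) 0\right)^{2} = \left(5 \left(-60\right) + \left(5 + 0\right) 0\right)^{2} = \left(-300 + 5 \cdot 0\right)^{2} = \left(-300 + 0\right)^{2} = \left(-300\right)^{2} = 90000$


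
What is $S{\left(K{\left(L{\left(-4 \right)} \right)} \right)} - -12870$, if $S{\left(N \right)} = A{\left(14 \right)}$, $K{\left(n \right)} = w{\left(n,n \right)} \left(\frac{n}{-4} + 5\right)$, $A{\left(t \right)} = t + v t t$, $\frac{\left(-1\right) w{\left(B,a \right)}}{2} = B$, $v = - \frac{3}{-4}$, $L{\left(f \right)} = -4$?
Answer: $13031$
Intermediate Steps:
$v = \frac{3}{4}$ ($v = \left(-3\right) \left(- \frac{1}{4}\right) = \frac{3}{4} \approx 0.75$)
$w{\left(B,a \right)} = - 2 B$
$A{\left(t \right)} = t + \frac{3 t^{2}}{4}$ ($A{\left(t \right)} = t + \frac{3 t t}{4} = t + \frac{3 t^{2}}{4}$)
$K{\left(n \right)} = - 2 n \left(5 - \frac{n}{4}\right)$ ($K{\left(n \right)} = - 2 n \left(\frac{n}{-4} + 5\right) = - 2 n \left(n \left(- \frac{1}{4}\right) + 5\right) = - 2 n \left(- \frac{n}{4} + 5\right) = - 2 n \left(5 - \frac{n}{4}\right)$)
$S{\left(N \right)} = 161$ ($S{\left(N \right)} = \frac{1}{4} \cdot 14 \left(4 + 3 \cdot 14\right) = \frac{1}{4} \cdot 14 \left(4 + 42\right) = \frac{1}{4} \cdot 14 \cdot 46 = 161$)
$S{\left(K{\left(L{\left(-4 \right)} \right)} \right)} - -12870 = 161 - -12870 = 161 + 12870 = 13031$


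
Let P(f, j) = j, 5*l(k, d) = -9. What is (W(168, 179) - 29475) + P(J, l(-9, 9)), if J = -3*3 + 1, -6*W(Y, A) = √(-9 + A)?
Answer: -147384/5 - √170/6 ≈ -29479.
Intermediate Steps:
l(k, d) = -9/5 (l(k, d) = (⅕)*(-9) = -9/5)
W(Y, A) = -√(-9 + A)/6
J = -8 (J = -9 + 1 = -8)
(W(168, 179) - 29475) + P(J, l(-9, 9)) = (-√(-9 + 179)/6 - 29475) - 9/5 = (-√170/6 - 29475) - 9/5 = (-29475 - √170/6) - 9/5 = -147384/5 - √170/6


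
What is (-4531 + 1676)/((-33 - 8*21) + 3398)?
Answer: -2855/3197 ≈ -0.89302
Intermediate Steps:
(-4531 + 1676)/((-33 - 8*21) + 3398) = -2855/((-33 - 168) + 3398) = -2855/(-201 + 3398) = -2855/3197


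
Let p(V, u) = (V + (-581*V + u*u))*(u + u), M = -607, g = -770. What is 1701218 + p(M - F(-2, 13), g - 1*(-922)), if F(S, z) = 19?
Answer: 119101154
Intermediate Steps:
p(V, u) = 2*u*(u**2 - 580*V) (p(V, u) = (V + (-581*V + u**2))*(2*u) = (V + (u**2 - 581*V))*(2*u) = (u**2 - 580*V)*(2*u) = 2*u*(u**2 - 580*V))
1701218 + p(M - F(-2, 13), g - 1*(-922)) = 1701218 + 2*(-770 - 1*(-922))*((-770 - 1*(-922))**2 - 580*(-607 - 1*19)) = 1701218 + 2*(-770 + 922)*((-770 + 922)**2 - 580*(-607 - 19)) = 1701218 + 2*152*(152**2 - 580*(-626)) = 1701218 + 2*152*(23104 + 363080) = 1701218 + 2*152*386184 = 1701218 + 117399936 = 119101154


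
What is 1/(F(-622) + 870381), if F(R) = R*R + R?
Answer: 1/1256643 ≈ 7.9577e-7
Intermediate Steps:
F(R) = R + R**2 (F(R) = R**2 + R = R + R**2)
1/(F(-622) + 870381) = 1/(-622*(1 - 622) + 870381) = 1/(-622*(-621) + 870381) = 1/(386262 + 870381) = 1/1256643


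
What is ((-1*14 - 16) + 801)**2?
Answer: 594441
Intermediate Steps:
((-1*14 - 16) + 801)**2 = ((-14 - 16) + 801)**2 = (-30 + 801)**2 = 771**2 = 594441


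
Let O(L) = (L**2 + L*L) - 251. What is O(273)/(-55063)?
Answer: -148807/55063 ≈ -2.7025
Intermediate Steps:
O(L) = -251 + 2*L**2 (O(L) = (L**2 + L**2) - 251 = 2*L**2 - 251 = -251 + 2*L**2)
O(273)/(-55063) = (-251 + 2*273**2)/(-55063) = (-251 + 2*74529)*(-1/55063) = (-251 + 149058)*(-1/55063) = 148807*(-1/55063) = -148807/55063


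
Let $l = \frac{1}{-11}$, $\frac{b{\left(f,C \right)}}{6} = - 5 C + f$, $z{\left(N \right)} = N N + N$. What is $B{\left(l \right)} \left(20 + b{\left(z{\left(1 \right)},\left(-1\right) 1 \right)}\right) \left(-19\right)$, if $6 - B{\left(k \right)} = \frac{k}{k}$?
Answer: $-5890$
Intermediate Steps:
$z{\left(N \right)} = N + N^{2}$ ($z{\left(N \right)} = N^{2} + N = N + N^{2}$)
$b{\left(f,C \right)} = - 30 C + 6 f$ ($b{\left(f,C \right)} = 6 \left(- 5 C + f\right) = 6 \left(f - 5 C\right) = - 30 C + 6 f$)
$l = - \frac{1}{11} \approx -0.090909$
$B{\left(k \right)} = 5$ ($B{\left(k \right)} = 6 - \frac{k}{k} = 6 - 1 = 5$)
$B{\left(l \right)} \left(20 + b{\left(z{\left(1 \right)},\left(-1\right) 1 \right)}\right) \left(-19\right) = 5 \left(20 + \left(- 30 \left(\left(-1\right) 1\right) + 6 \cdot 1 \left(1 + 1\right)\right)\right) \left(-19\right) = 5 \left(20 + \left(\left(-30\right) \left(-1\right) + 6 \cdot 1 \cdot 2\right)\right) \left(-19\right) = 5 \left(20 + \left(30 + 6 \cdot 2\right)\right) \left(-19\right) = 5 \left(20 + \left(30 + 12\right)\right) \left(-19\right) = 5 \left(20 + 42\right) \left(-19\right) = 5 \cdot 62 \left(-19\right) = 5 \left(-1178\right) = -5890$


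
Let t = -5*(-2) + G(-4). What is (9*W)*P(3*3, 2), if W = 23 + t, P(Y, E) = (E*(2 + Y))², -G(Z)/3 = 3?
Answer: 104544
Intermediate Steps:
G(Z) = -9 (G(Z) = -3*3 = -9)
t = 1 (t = -5*(-2) - 9 = 10 - 9 = 1)
P(Y, E) = E²*(2 + Y)²
W = 24 (W = 23 + 1 = 24)
(9*W)*P(3*3, 2) = (9*24)*(2²*(2 + 3*3)²) = 216*(4*(2 + 9)²) = 216*(4*11²) = 216*(4*121) = 216*484 = 104544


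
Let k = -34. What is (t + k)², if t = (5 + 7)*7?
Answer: 2500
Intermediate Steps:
t = 84 (t = 12*7 = 84)
(t + k)² = (84 - 34)² = 50² = 2500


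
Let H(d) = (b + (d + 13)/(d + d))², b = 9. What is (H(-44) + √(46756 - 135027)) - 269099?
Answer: -2083225327/7744 + I*√88271 ≈ -2.6901e+5 + 297.1*I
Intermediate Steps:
H(d) = (9 + (13 + d)/(2*d))² (H(d) = (9 + (d + 13)/(d + d))² = (9 + (13 + d)/((2*d)))² = (9 + (13 + d)*(1/(2*d)))² = (9 + (13 + d)/(2*d))²)
(H(-44) + √(46756 - 135027)) - 269099 = ((¼)*(13 + 19*(-44))²/(-44)² + √(46756 - 135027)) - 269099 = ((¼)*(1/1936)*(13 - 836)² + √(-88271)) - 269099 = ((¼)*(1/1936)*(-823)² + I*√88271) - 269099 = ((¼)*(1/1936)*677329 + I*√88271) - 269099 = (677329/7744 + I*√88271) - 269099 = -2083225327/7744 + I*√88271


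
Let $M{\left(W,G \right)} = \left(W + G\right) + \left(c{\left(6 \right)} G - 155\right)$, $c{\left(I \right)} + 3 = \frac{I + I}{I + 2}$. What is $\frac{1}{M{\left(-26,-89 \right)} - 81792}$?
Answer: $- \frac{2}{163857} \approx -1.2206 \cdot 10^{-5}$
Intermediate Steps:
$c{\left(I \right)} = -3 + \frac{2 I}{2 + I}$ ($c{\left(I \right)} = -3 + \frac{I + I}{I + 2} = -3 + \frac{2 I}{2 + I}$)
$M{\left(W,G \right)} = -155 + W - \frac{G}{2}$ ($M{\left(W,G \right)} = \left(W + G\right) + \left(\frac{-6 - 6}{2 + 6} G - 155\right) = \left(G + W\right) + \left(\frac{-6 - 6}{8} G - 155\right) = \left(G + W\right) + \left(\frac{1}{8} \left(-12\right) G - 155\right) = \left(G + W\right) - \left(155 + \frac{3 G}{2}\right) = -155 + W - \frac{G}{2}$)
$\frac{1}{M{\left(-26,-89 \right)} - 81792} = \frac{1}{\left(-155 - 26 - - \frac{89}{2}\right) - 81792} = \frac{1}{\left(-155 - 26 + \frac{89}{2}\right) - 81792} = \frac{1}{- \frac{273}{2} - 81792} = \frac{1}{- \frac{163857}{2}} = - \frac{2}{163857}$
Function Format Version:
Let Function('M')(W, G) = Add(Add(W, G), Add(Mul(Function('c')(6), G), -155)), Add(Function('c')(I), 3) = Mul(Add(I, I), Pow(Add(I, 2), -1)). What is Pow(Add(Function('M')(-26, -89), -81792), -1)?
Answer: Rational(-2, 163857) ≈ -1.2206e-5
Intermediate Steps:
Function('c')(I) = Add(-3, Mul(2, I, Pow(Add(2, I), -1))) (Function('c')(I) = Add(-3, Mul(Add(I, I), Pow(Add(I, 2), -1))) = Add(-3, Mul(Mul(2, I), Pow(Add(2, I), -1))) = Add(-3, Mul(2, I, Pow(Add(2, I), -1))))
Function('M')(W, G) = Add(-155, W, Mul(Rational(-1, 2), G)) (Function('M')(W, G) = Add(Add(W, G), Add(Mul(Mul(Pow(Add(2, 6), -1), Add(-6, Mul(-1, 6))), G), -155)) = Add(Add(G, W), Add(Mul(Mul(Pow(8, -1), Add(-6, -6)), G), -155)) = Add(Add(G, W), Add(Mul(Mul(Rational(1, 8), -12), G), -155)) = Add(Add(G, W), Add(Mul(Rational(-3, 2), G), -155)) = Add(Add(G, W), Add(-155, Mul(Rational(-3, 2), G))) = Add(-155, W, Mul(Rational(-1, 2), G)))
Pow(Add(Function('M')(-26, -89), -81792), -1) = Pow(Add(Add(-155, -26, Mul(Rational(-1, 2), -89)), -81792), -1) = Pow(Add(Add(-155, -26, Rational(89, 2)), -81792), -1) = Pow(Add(Rational(-273, 2), -81792), -1) = Pow(Rational(-163857, 2), -1) = Rational(-2, 163857)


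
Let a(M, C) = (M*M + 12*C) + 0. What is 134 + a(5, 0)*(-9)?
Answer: -91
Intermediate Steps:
a(M, C) = M**2 + 12*C (a(M, C) = (M**2 + 12*C) + 0 = M**2 + 12*C)
134 + a(5, 0)*(-9) = 134 + (5**2 + 12*0)*(-9) = 134 + (25 + 0)*(-9) = 134 + 25*(-9) = 134 - 225 = -91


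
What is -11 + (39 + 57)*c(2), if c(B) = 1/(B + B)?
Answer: 13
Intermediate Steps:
c(B) = 1/(2*B)
-11 + (39 + 57)*c(2) = -11 + (39 + 57)*((½)/2) = -11 + 96*((½)*(½)) = -11 + 96*(¼) = -11 + 24 = 13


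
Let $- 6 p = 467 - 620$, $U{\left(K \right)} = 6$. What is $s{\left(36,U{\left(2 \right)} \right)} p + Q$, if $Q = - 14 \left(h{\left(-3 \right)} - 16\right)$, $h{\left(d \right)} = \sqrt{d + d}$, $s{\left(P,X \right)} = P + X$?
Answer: $1295 - 14 i \sqrt{6} \approx 1295.0 - 34.293 i$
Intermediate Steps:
$h{\left(d \right)} = \sqrt{2} \sqrt{d}$ ($h{\left(d \right)} = \sqrt{2 d} = \sqrt{2} \sqrt{d}$)
$p = \frac{51}{2}$ ($p = - \frac{467 - 620}{6} = \left(- \frac{1}{6}\right) \left(-153\right) = \frac{51}{2} \approx 25.5$)
$Q = 224 - 14 i \sqrt{6}$ ($Q = - 14 \left(\sqrt{2} \sqrt{-3} - 16\right) = - 14 \left(\sqrt{2} i \sqrt{3} - 16\right) = - 14 \left(i \sqrt{6} - 16\right) = - 14 \left(-16 + i \sqrt{6}\right) = 224 - 14 i \sqrt{6} \approx 224.0 - 34.293 i$)
$s{\left(36,U{\left(2 \right)} \right)} p + Q = \left(36 + 6\right) \frac{51}{2} + \left(224 - 14 i \sqrt{6}\right) = 42 \cdot \frac{51}{2} + \left(224 - 14 i \sqrt{6}\right) = 1071 + \left(224 - 14 i \sqrt{6}\right) = 1295 - 14 i \sqrt{6}$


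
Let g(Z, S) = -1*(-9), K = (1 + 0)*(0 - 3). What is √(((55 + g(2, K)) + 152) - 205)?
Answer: √11 ≈ 3.3166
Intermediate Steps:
K = -3 (K = 1*(-3) = -3)
g(Z, S) = 9
√(((55 + g(2, K)) + 152) - 205) = √(((55 + 9) + 152) - 205) = √((64 + 152) - 205) = √(216 - 205) = √11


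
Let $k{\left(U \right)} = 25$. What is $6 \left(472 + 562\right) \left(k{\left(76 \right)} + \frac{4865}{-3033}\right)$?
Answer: $\frac{146745280}{1011} \approx 1.4515 \cdot 10^{5}$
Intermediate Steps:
$6 \left(472 + 562\right) \left(k{\left(76 \right)} + \frac{4865}{-3033}\right) = 6 \left(472 + 562\right) \left(25 + \frac{4865}{-3033}\right) = 6 \cdot 1034 \left(25 + 4865 \left(- \frac{1}{3033}\right)\right) = 6 \cdot 1034 \left(25 - \frac{4865}{3033}\right) = 6 \cdot 1034 \cdot \frac{70960}{3033} = 6 \cdot \frac{73372640}{3033} = \frac{146745280}{1011}$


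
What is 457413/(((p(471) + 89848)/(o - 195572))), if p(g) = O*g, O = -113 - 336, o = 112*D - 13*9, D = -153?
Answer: 97348921725/121631 ≈ 8.0036e+5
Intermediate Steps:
o = -17253 (o = 112*(-153) - 13*9 = -17136 - 117 = -17253)
O = -449
p(g) = -449*g
457413/(((p(471) + 89848)/(o - 195572))) = 457413/(((-449*471 + 89848)/(-17253 - 195572))) = 457413/(((-211479 + 89848)/(-212825))) = 457413/((-121631*(-1/212825))) = 457413/(121631/212825) = 457413*(212825/121631) = 97348921725/121631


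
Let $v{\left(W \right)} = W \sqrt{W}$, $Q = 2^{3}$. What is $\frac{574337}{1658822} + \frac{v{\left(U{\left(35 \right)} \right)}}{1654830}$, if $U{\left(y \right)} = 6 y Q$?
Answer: $\frac{574337}{1658822} + \frac{224 \sqrt{105}}{55161} \approx 0.38784$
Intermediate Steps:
$Q = 8$
$U{\left(y \right)} = 48 y$ ($U{\left(y \right)} = 6 y 8 = 48 y$)
$v{\left(W \right)} = W^{\frac{3}{2}}$
$\frac{574337}{1658822} + \frac{v{\left(U{\left(35 \right)} \right)}}{1654830} = \frac{574337}{1658822} + \frac{\left(48 \cdot 35\right)^{\frac{3}{2}}}{1654830} = 574337 \cdot \frac{1}{1658822} + 1680^{\frac{3}{2}} \cdot \frac{1}{1654830} = \frac{574337}{1658822} + 6720 \sqrt{105} \cdot \frac{1}{1654830} = \frac{574337}{1658822} + \frac{224 \sqrt{105}}{55161}$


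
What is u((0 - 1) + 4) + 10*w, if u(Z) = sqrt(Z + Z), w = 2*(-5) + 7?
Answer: -30 + sqrt(6) ≈ -27.551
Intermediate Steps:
w = -3 (w = -10 + 7 = -3)
u(Z) = sqrt(2)*sqrt(Z) (u(Z) = sqrt(2*Z) = sqrt(2)*sqrt(Z))
u((0 - 1) + 4) + 10*w = sqrt(2)*sqrt((0 - 1) + 4) + 10*(-3) = sqrt(2)*sqrt(-1 + 4) - 30 = sqrt(2)*sqrt(3) - 30 = sqrt(6) - 30 = -30 + sqrt(6)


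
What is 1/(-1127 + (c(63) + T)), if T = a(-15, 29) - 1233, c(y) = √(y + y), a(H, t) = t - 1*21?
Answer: -56/131709 - √14/1843926 ≈ -0.00042721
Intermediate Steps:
a(H, t) = -21 + t (a(H, t) = t - 21 = -21 + t)
c(y) = √2*√y (c(y) = √(2*y) = √2*√y)
T = -1225 (T = (-21 + 29) - 1233 = 8 - 1233 = -1225)
1/(-1127 + (c(63) + T)) = 1/(-1127 + (√2*√63 - 1225)) = 1/(-1127 + (√2*(3*√7) - 1225)) = 1/(-1127 + (3*√14 - 1225)) = 1/(-1127 + (-1225 + 3*√14)) = 1/(-2352 + 3*√14)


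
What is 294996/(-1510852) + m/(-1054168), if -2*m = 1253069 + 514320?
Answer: 512078129693/796345915568 ≈ 0.64303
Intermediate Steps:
m = -1767389/2 (m = -(1253069 + 514320)/2 = -½*1767389 = -1767389/2 ≈ -8.8369e+5)
294996/(-1510852) + m/(-1054168) = 294996/(-1510852) - 1767389/2/(-1054168) = 294996*(-1/1510852) - 1767389/2*(-1/1054168) = -73749/377713 + 1767389/2108336 = 512078129693/796345915568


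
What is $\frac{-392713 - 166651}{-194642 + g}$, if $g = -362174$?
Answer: $\frac{10757}{10708} \approx 1.0046$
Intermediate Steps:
$\frac{-392713 - 166651}{-194642 + g} = \frac{-392713 - 166651}{-194642 - 362174} = - \frac{559364}{-556816} = \left(-559364\right) \left(- \frac{1}{556816}\right) = \frac{10757}{10708}$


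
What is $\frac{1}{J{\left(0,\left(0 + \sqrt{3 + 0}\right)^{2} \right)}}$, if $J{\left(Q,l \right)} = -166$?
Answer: $- \frac{1}{166} \approx -0.0060241$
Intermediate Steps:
$\frac{1}{J{\left(0,\left(0 + \sqrt{3 + 0}\right)^{2} \right)}} = \frac{1}{-166} = - \frac{1}{166}$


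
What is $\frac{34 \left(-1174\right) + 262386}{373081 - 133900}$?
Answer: $\frac{222470}{239181} \approx 0.93013$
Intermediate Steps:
$\frac{34 \left(-1174\right) + 262386}{373081 - 133900} = \frac{-39916 + 262386}{239181} = 222470 \cdot \frac{1}{239181} = \frac{222470}{239181}$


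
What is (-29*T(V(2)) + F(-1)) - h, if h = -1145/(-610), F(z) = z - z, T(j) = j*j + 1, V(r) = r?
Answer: -17919/122 ≈ -146.88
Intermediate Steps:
T(j) = 1 + j² (T(j) = j² + 1 = 1 + j²)
F(z) = 0
h = 229/122 (h = -1145*(-1/610) = 229/122 ≈ 1.8770)
(-29*T(V(2)) + F(-1)) - h = (-29*(1 + 2²) + 0) - 1*229/122 = (-29*(1 + 4) + 0) - 229/122 = (-29*5 + 0) - 229/122 = (-145 + 0) - 229/122 = -145 - 229/122 = -17919/122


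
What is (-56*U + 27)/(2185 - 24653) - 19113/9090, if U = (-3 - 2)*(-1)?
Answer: -71188519/34039020 ≈ -2.0914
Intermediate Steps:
U = 5 (U = -5*(-1) = 5)
(-56*U + 27)/(2185 - 24653) - 19113/9090 = (-56*5 + 27)/(2185 - 24653) - 19113/9090 = (-280 + 27)/(-22468) - 19113*1/9090 = -253*(-1/22468) - 6371/3030 = 253/22468 - 6371/3030 = -71188519/34039020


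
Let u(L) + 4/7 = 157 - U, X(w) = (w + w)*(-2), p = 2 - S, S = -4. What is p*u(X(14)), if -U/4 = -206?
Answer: -28038/7 ≈ -4005.4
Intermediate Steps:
U = 824 (U = -4*(-206) = 824)
p = 6 (p = 2 - 1*(-4) = 2 + 4 = 6)
X(w) = -4*w (X(w) = (2*w)*(-2) = -4*w)
u(L) = -4673/7 (u(L) = -4/7 + (157 - 1*824) = -4/7 + (157 - 824) = -4/7 - 667 = -4673/7)
p*u(X(14)) = 6*(-4673/7) = -28038/7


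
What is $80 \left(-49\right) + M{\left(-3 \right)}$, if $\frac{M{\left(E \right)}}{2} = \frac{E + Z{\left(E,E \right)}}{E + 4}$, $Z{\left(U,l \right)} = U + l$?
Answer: $-3938$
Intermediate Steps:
$M{\left(E \right)} = \frac{6 E}{4 + E}$ ($M{\left(E \right)} = 2 \frac{E + \left(E + E\right)}{E + 4} = 2 \frac{E + 2 E}{4 + E} = 2 \frac{3 E}{4 + E} = \frac{6 E}{4 + E}$)
$80 \left(-49\right) + M{\left(-3 \right)} = 80 \left(-49\right) + 6 \left(-3\right) \frac{1}{4 - 3} = -3920 + 6 \left(-3\right) 1^{-1} = -3920 + 6 \left(-3\right) 1 = -3920 - 18 = -3938$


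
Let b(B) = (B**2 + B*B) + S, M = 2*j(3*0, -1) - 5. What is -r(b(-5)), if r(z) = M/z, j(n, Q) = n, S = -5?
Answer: 1/9 ≈ 0.11111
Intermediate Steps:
M = -5 (M = 2*(3*0) - 5 = 2*0 - 5 = 0 - 5 = -5)
b(B) = -5 + 2*B**2 (b(B) = (B**2 + B*B) - 5 = (B**2 + B**2) - 5 = 2*B**2 - 5 = -5 + 2*B**2)
r(z) = -5/z
-r(b(-5)) = -(-5)/(-5 + 2*(-5)**2) = -(-5)/(-5 + 2*25) = -(-5)/(-5 + 50) = -(-5)/45 = -1*(-1/9) = 1/9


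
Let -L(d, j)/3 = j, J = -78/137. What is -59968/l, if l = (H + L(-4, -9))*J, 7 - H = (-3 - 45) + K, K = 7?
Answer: 4107808/2925 ≈ 1404.4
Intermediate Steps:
J = -78/137 (J = -78*1/137 = -78/137 ≈ -0.56934)
L(d, j) = -3*j
H = 48 (H = 7 - ((-3 - 45) + 7) = 7 - (-48 + 7) = 7 - 1*(-41) = 7 + 41 = 48)
l = -5850/137 (l = (48 - 3*(-9))*(-78/137) = (48 + 27)*(-78/137) = 75*(-78/137) = -5850/137 ≈ -42.701)
-59968/l = -59968/(-5850/137) = -59968*(-137/5850) = 4107808/2925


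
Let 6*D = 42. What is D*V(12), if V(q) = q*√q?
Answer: 168*√3 ≈ 290.98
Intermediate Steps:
V(q) = q^(3/2)
D = 7 (D = (⅙)*42 = 7)
D*V(12) = 7*12^(3/2) = 7*(24*√3) = 168*√3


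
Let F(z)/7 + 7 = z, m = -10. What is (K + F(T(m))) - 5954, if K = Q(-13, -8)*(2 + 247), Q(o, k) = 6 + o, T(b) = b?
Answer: -7816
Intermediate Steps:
F(z) = -49 + 7*z
K = -1743 (K = (6 - 13)*(2 + 247) = -7*249 = -1743)
(K + F(T(m))) - 5954 = (-1743 + (-49 + 7*(-10))) - 5954 = (-1743 + (-49 - 70)) - 5954 = (-1743 - 119) - 5954 = -1862 - 5954 = -7816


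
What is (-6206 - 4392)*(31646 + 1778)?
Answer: -354227552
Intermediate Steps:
(-6206 - 4392)*(31646 + 1778) = -10598*33424 = -354227552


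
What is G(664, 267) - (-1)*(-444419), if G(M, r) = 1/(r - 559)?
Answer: -129770349/292 ≈ -4.4442e+5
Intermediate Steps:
G(M, r) = 1/(-559 + r)
G(664, 267) - (-1)*(-444419) = 1/(-559 + 267) - (-1)*(-444419) = 1/(-292) - 1*444419 = -1/292 - 444419 = -129770349/292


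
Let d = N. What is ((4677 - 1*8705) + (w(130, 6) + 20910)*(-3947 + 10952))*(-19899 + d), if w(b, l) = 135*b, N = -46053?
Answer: -17768014354944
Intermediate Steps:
d = -46053
((4677 - 1*8705) + (w(130, 6) + 20910)*(-3947 + 10952))*(-19899 + d) = ((4677 - 1*8705) + (135*130 + 20910)*(-3947 + 10952))*(-19899 - 46053) = ((4677 - 8705) + (17550 + 20910)*7005)*(-65952) = (-4028 + 38460*7005)*(-65952) = (-4028 + 269412300)*(-65952) = 269408272*(-65952) = -17768014354944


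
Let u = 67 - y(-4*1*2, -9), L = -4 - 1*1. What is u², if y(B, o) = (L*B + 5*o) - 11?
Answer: 6889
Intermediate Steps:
L = -5 (L = -4 - 1 = -5)
y(B, o) = -11 - 5*B + 5*o (y(B, o) = (-5*B + 5*o) - 11 = -11 - 5*B + 5*o)
u = 83 (u = 67 - (-11 - 5*(-4*1)*2 + 5*(-9)) = 67 - (-11 - (-20)*2 - 45) = 67 - (-11 - 5*(-8) - 45) = 67 - (-11 + 40 - 45) = 67 - 1*(-16) = 67 + 16 = 83)
u² = 83² = 6889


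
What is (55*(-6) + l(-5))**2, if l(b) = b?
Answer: 112225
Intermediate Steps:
(55*(-6) + l(-5))**2 = (55*(-6) - 5)**2 = (-330 - 5)**2 = (-335)**2 = 112225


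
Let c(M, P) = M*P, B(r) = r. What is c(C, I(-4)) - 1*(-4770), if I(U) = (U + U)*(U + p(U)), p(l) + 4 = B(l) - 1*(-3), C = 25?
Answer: 6570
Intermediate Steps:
p(l) = -1 + l (p(l) = -4 + (l - 1*(-3)) = -4 + (l + 3) = -4 + (3 + l) = -1 + l)
I(U) = 2*U*(-1 + 2*U) (I(U) = (U + U)*(U + (-1 + U)) = (2*U)*(-1 + 2*U) = 2*U*(-1 + 2*U))
c(C, I(-4)) - 1*(-4770) = 25*(2*(-4)*(-1 + 2*(-4))) - 1*(-4770) = 25*(2*(-4)*(-1 - 8)) + 4770 = 25*(2*(-4)*(-9)) + 4770 = 25*72 + 4770 = 1800 + 4770 = 6570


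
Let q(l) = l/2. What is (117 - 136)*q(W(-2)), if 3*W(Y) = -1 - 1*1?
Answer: 19/3 ≈ 6.3333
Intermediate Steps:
W(Y) = -⅔ (W(Y) = (-1 - 1*1)/3 = (-1 - 1)/3 = (⅓)*(-2) = -⅔)
q(l) = l/2 (q(l) = l*(½) = l/2)
(117 - 136)*q(W(-2)) = (117 - 136)*((½)*(-⅔)) = -19*(-⅓) = 19/3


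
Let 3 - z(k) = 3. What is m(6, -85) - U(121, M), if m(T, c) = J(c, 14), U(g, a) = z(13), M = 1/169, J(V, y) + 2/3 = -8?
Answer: -26/3 ≈ -8.6667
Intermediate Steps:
J(V, y) = -26/3 (J(V, y) = -⅔ - 8 = -26/3)
M = 1/169 ≈ 0.0059172
z(k) = 0 (z(k) = 3 - 1*3 = 3 - 3 = 0)
U(g, a) = 0
m(T, c) = -26/3
m(6, -85) - U(121, M) = -26/3 - 1*0 = -26/3 + 0 = -26/3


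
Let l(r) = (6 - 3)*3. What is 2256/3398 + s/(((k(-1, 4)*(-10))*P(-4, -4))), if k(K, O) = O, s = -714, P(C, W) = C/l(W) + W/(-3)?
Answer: 5639367/271840 ≈ 20.745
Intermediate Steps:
l(r) = 9 (l(r) = 3*3 = 9)
P(C, W) = -W/3 + C/9 (P(C, W) = C/9 + W/(-3) = C*(⅑) + W*(-⅓) = C/9 - W/3 = -W/3 + C/9)
2256/3398 + s/(((k(-1, 4)*(-10))*P(-4, -4))) = 2256/3398 - 714*(-1/(40*(-⅓*(-4) + (⅑)*(-4)))) = 2256*(1/3398) - 714*(-1/(40*(4/3 - 4/9))) = 1128/1699 - 714/((-40*8/9)) = 1128/1699 - 714/(-320/9) = 1128/1699 - 714*(-9/320) = 1128/1699 + 3213/160 = 5639367/271840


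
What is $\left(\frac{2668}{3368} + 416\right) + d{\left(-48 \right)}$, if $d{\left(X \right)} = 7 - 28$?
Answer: $\frac{333257}{842} \approx 395.79$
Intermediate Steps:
$d{\left(X \right)} = -21$
$\left(\frac{2668}{3368} + 416\right) + d{\left(-48 \right)} = \left(\frac{2668}{3368} + 416\right) - 21 = \left(2668 \cdot \frac{1}{3368} + 416\right) - 21 = \left(\frac{667}{842} + 416\right) - 21 = \frac{350939}{842} - 21 = \frac{333257}{842}$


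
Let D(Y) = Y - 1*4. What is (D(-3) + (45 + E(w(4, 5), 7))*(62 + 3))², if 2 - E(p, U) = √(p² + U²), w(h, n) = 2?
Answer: 9514229 - 396240*√53 ≈ 6.6296e+6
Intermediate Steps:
E(p, U) = 2 - √(U² + p²) (E(p, U) = 2 - √(p² + U²) = 2 - √(U² + p²))
D(Y) = -4 + Y (D(Y) = Y - 4 = -4 + Y)
(D(-3) + (45 + E(w(4, 5), 7))*(62 + 3))² = ((-4 - 3) + (45 + (2 - √(7² + 2²)))*(62 + 3))² = (-7 + (45 + (2 - √(49 + 4)))*65)² = (-7 + (45 + (2 - √53))*65)² = (-7 + (47 - √53)*65)² = (-7 + (3055 - 65*√53))² = (3048 - 65*√53)²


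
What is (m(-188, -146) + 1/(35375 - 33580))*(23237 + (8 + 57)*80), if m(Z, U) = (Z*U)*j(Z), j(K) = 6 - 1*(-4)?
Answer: 14010671057637/1795 ≈ 7.8054e+9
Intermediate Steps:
j(K) = 10 (j(K) = 6 + 4 = 10)
m(Z, U) = 10*U*Z (m(Z, U) = (Z*U)*10 = (U*Z)*10 = 10*U*Z)
(m(-188, -146) + 1/(35375 - 33580))*(23237 + (8 + 57)*80) = (10*(-146)*(-188) + 1/(35375 - 33580))*(23237 + (8 + 57)*80) = (274480 + 1/1795)*(23237 + 65*80) = (274480 + 1/1795)*(23237 + 5200) = (492691601/1795)*28437 = 14010671057637/1795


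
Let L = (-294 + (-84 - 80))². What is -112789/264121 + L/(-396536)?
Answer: -25031994087/26183371214 ≈ -0.95603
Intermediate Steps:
L = 209764 (L = (-294 - 164)² = (-458)² = 209764)
-112789/264121 + L/(-396536) = -112789/264121 + 209764/(-396536) = -112789*1/264121 + 209764*(-1/396536) = -112789/264121 - 52441/99134 = -25031994087/26183371214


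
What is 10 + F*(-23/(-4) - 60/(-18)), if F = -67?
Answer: -7183/12 ≈ -598.58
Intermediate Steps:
10 + F*(-23/(-4) - 60/(-18)) = 10 - 67*(-23/(-4) - 60/(-18)) = 10 - 67*(-23*(-1/4) - 60*(-1/18)) = 10 - 67*(23/4 + 10/3) = 10 - 67*109/12 = 10 - 7303/12 = -7183/12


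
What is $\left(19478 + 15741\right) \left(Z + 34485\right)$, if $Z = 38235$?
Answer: $2561125680$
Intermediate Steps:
$\left(19478 + 15741\right) \left(Z + 34485\right) = \left(19478 + 15741\right) \left(38235 + 34485\right) = 35219 \cdot 72720 = 2561125680$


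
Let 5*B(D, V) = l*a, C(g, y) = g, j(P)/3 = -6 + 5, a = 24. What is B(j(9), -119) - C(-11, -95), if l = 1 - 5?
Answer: -41/5 ≈ -8.2000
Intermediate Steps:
j(P) = -3 (j(P) = 3*(-6 + 5) = 3*(-1) = -3)
l = -4
B(D, V) = -96/5 (B(D, V) = (-4*24)/5 = (⅕)*(-96) = -96/5)
B(j(9), -119) - C(-11, -95) = -96/5 - 1*(-11) = -96/5 + 11 = -41/5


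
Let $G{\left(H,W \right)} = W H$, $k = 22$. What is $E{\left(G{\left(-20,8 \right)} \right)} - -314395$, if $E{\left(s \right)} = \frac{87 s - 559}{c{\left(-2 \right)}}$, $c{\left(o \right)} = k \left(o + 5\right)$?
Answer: $\frac{20735591}{66} \approx 3.1418 \cdot 10^{5}$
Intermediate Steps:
$G{\left(H,W \right)} = H W$
$c{\left(o \right)} = 110 + 22 o$ ($c{\left(o \right)} = 22 \left(o + 5\right) = 22 \left(5 + o\right) = 110 + 22 o$)
$E{\left(s \right)} = - \frac{559}{66} + \frac{29 s}{22}$ ($E{\left(s \right)} = \frac{87 s - 559}{110 + 22 \left(-2\right)} = \frac{-559 + 87 s}{110 - 44} = \frac{-559 + 87 s}{66} = \left(-559 + 87 s\right) \frac{1}{66} = - \frac{559}{66} + \frac{29 s}{22}$)
$E{\left(G{\left(-20,8 \right)} \right)} - -314395 = \left(- \frac{559}{66} + \frac{29 \left(\left(-20\right) 8\right)}{22}\right) - -314395 = \left(- \frac{559}{66} + \frac{29}{22} \left(-160\right)\right) + 314395 = \left(- \frac{559}{66} - \frac{2320}{11}\right) + 314395 = - \frac{14479}{66} + 314395 = \frac{20735591}{66}$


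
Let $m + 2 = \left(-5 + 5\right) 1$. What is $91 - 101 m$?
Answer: $293$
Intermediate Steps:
$m = -2$ ($m = -2 + \left(-5 + 5\right) 1 = -2 + 0 \cdot 1 = -2 + 0 = -2$)
$91 - 101 m = 91 - -202 = 91 + 202 = 293$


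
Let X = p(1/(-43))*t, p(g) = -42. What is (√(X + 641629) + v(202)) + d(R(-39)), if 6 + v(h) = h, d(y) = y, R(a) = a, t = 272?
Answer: 157 + √630205 ≈ 950.85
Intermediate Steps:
v(h) = -6 + h
X = -11424 (X = -42*272 = -11424)
(√(X + 641629) + v(202)) + d(R(-39)) = (√(-11424 + 641629) + (-6 + 202)) - 39 = (√630205 + 196) - 39 = (196 + √630205) - 39 = 157 + √630205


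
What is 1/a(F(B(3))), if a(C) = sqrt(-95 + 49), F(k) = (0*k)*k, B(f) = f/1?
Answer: -I*sqrt(46)/46 ≈ -0.14744*I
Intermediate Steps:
B(f) = f (B(f) = f*1 = f)
F(k) = 0 (F(k) = 0*k = 0)
a(C) = I*sqrt(46) (a(C) = sqrt(-46) = I*sqrt(46))
1/a(F(B(3))) = 1/(I*sqrt(46)) = -I*sqrt(46)/46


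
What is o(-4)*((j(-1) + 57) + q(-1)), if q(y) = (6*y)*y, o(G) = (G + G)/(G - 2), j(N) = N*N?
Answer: 256/3 ≈ 85.333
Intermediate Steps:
j(N) = N²
o(G) = 2*G/(-2 + G) (o(G) = (2*G)/(-2 + G) = 2*G/(-2 + G))
q(y) = 6*y²
o(-4)*((j(-1) + 57) + q(-1)) = (2*(-4)/(-2 - 4))*(((-1)² + 57) + 6*(-1)²) = (2*(-4)/(-6))*((1 + 57) + 6*1) = (2*(-4)*(-⅙))*(58 + 6) = (4/3)*64 = 256/3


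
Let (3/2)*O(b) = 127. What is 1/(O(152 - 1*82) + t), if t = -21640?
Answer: -3/64666 ≈ -4.6392e-5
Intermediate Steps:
O(b) = 254/3 (O(b) = (⅔)*127 = 254/3)
1/(O(152 - 1*82) + t) = 1/(254/3 - 21640) = 1/(-64666/3) = -3/64666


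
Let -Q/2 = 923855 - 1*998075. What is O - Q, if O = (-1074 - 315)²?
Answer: 1780881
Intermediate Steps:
Q = 148440 (Q = -2*(923855 - 1*998075) = -2*(923855 - 998075) = -2*(-74220) = 148440)
O = 1929321 (O = (-1389)² = 1929321)
O - Q = 1929321 - 1*148440 = 1929321 - 148440 = 1780881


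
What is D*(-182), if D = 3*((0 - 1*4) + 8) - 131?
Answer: 21658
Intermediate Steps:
D = -119 (D = 3*((0 - 4) + 8) - 131 = 3*(-4 + 8) - 131 = 3*4 - 131 = 12 - 131 = -119)
D*(-182) = -119*(-182) = 21658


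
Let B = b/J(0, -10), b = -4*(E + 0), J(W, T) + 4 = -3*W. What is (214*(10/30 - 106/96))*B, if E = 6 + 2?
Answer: -3959/3 ≈ -1319.7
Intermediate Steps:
J(W, T) = -4 - 3*W
E = 8
b = -32 (b = -4*(8 + 0) = -4*8 = -32)
B = 8 (B = -32/(-4 - 3*0) = -32/(-4 + 0) = -32/(-4) = -32*(-¼) = 8)
(214*(10/30 - 106/96))*B = (214*(10/30 - 106/96))*8 = (214*(10*(1/30) - 106*1/96))*8 = (214*(⅓ - 53/48))*8 = (214*(-37/48))*8 = -3959/24*8 = -3959/3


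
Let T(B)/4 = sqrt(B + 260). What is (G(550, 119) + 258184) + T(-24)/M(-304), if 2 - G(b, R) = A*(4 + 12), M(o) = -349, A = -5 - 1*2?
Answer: 258298 - 8*sqrt(59)/349 ≈ 2.5830e+5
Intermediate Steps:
A = -7 (A = -5 - 2 = -7)
T(B) = 4*sqrt(260 + B) (T(B) = 4*sqrt(B + 260) = 4*sqrt(260 + B))
G(b, R) = 114 (G(b, R) = 2 - (-7)*(4 + 12) = 2 - (-7)*16 = 2 - 1*(-112) = 2 + 112 = 114)
(G(550, 119) + 258184) + T(-24)/M(-304) = (114 + 258184) + (4*sqrt(260 - 24))/(-349) = 258298 + (4*sqrt(236))*(-1/349) = 258298 + (4*(2*sqrt(59)))*(-1/349) = 258298 + (8*sqrt(59))*(-1/349) = 258298 - 8*sqrt(59)/349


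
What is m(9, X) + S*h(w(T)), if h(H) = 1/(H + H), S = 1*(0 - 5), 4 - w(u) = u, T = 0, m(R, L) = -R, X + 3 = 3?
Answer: -77/8 ≈ -9.6250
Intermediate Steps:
X = 0 (X = -3 + 3 = 0)
w(u) = 4 - u
S = -5 (S = 1*(-5) = -5)
h(H) = 1/(2*H)
m(9, X) + S*h(w(T)) = -1*9 - 5/(2*(4 - 1*0)) = -9 - 5/(2*(4 + 0)) = -9 - 5/(2*4) = -9 - 5*⅛ = -9 - 5/8 = -77/8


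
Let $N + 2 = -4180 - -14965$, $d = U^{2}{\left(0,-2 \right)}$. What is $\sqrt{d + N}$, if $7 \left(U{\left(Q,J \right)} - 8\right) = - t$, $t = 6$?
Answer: $\frac{\sqrt{530867}}{7} \approx 104.09$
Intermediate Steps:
$U{\left(Q,J \right)} = \frac{50}{7}$ ($U{\left(Q,J \right)} = 8 + \frac{\left(-1\right) 6}{7} = 8 + \frac{1}{7} \left(-6\right) = 8 - \frac{6}{7} = \frac{50}{7}$)
$d = \frac{2500}{49}$ ($d = \left(\frac{50}{7}\right)^{2} = \frac{2500}{49} \approx 51.02$)
$N = 10783$ ($N = -2 - -10785 = -2 + \left(-4180 + 14965\right) = -2 + 10785 = 10783$)
$\sqrt{d + N} = \sqrt{\frac{2500}{49} + 10783} = \sqrt{\frac{530867}{49}} = \frac{\sqrt{530867}}{7}$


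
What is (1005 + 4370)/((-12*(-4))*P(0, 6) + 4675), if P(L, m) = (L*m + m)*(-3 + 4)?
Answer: 5375/4963 ≈ 1.0830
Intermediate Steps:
P(L, m) = m + L*m (P(L, m) = (m + L*m)*1 = m + L*m)
(1005 + 4370)/((-12*(-4))*P(0, 6) + 4675) = (1005 + 4370)/((-12*(-4))*(6*(1 + 0)) + 4675) = 5375/(48*(6*1) + 4675) = 5375/(48*6 + 4675) = 5375/(288 + 4675) = 5375/4963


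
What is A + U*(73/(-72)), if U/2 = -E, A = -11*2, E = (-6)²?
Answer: 51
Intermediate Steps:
E = 36
A = -22
U = -72 (U = 2*(-1*36) = 2*(-36) = -72)
A + U*(73/(-72)) = -22 - 5256/(-72) = -22 - 5256*(-1)/72 = -22 - 72*(-73/72) = -22 + 73 = 51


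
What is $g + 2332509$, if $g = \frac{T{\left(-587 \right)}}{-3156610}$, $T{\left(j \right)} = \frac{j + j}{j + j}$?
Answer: $\frac{7362821234489}{3156610} \approx 2.3325 \cdot 10^{6}$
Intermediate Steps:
$T{\left(j \right)} = 1$ ($T{\left(j \right)} = \frac{2 j}{2 j} = 2 j \frac{1}{2 j} = 1$)
$g = - \frac{1}{3156610}$ ($g = 1 \frac{1}{-3156610} = 1 \left(- \frac{1}{3156610}\right) = - \frac{1}{3156610} \approx -3.168 \cdot 10^{-7}$)
$g + 2332509 = - \frac{1}{3156610} + 2332509 = \frac{7362821234489}{3156610}$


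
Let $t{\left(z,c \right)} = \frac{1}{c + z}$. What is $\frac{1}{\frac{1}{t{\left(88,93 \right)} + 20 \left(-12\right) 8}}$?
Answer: $- \frac{347519}{181} \approx -1920.0$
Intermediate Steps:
$\frac{1}{\frac{1}{t{\left(88,93 \right)} + 20 \left(-12\right) 8}} = \frac{1}{\frac{1}{\frac{1}{93 + 88} + 20 \left(-12\right) 8}} = \frac{1}{\frac{1}{\frac{1}{181} - 1920}} = \frac{1}{\frac{1}{- \frac{347519}{181}}} = \frac{1}{- \frac{181}{347519}} = - \frac{347519}{181}$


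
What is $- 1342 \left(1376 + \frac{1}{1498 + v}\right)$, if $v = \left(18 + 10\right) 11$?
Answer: $- \frac{1667473247}{903} \approx -1.8466 \cdot 10^{6}$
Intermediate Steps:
$v = 308$ ($v = 28 \cdot 11 = 308$)
$- 1342 \left(1376 + \frac{1}{1498 + v}\right) = - 1342 \left(1376 + \frac{1}{1498 + 308}\right) = - 1342 \left(1376 + \frac{1}{1806}\right) = \left(-1342\right) \frac{2485057}{1806} = - \frac{1667473247}{903}$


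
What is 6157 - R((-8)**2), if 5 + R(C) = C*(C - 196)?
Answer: 14610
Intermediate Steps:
R(C) = -5 + C*(-196 + C) (R(C) = -5 + C*(C - 196) = -5 + C*(-196 + C))
6157 - R((-8)**2) = 6157 - (-5 + ((-8)**2)**2 - 196*(-8)**2) = 6157 - (-5 + 64**2 - 196*64) = 6157 - (-5 + 4096 - 12544) = 6157 - 1*(-8453) = 6157 + 8453 = 14610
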